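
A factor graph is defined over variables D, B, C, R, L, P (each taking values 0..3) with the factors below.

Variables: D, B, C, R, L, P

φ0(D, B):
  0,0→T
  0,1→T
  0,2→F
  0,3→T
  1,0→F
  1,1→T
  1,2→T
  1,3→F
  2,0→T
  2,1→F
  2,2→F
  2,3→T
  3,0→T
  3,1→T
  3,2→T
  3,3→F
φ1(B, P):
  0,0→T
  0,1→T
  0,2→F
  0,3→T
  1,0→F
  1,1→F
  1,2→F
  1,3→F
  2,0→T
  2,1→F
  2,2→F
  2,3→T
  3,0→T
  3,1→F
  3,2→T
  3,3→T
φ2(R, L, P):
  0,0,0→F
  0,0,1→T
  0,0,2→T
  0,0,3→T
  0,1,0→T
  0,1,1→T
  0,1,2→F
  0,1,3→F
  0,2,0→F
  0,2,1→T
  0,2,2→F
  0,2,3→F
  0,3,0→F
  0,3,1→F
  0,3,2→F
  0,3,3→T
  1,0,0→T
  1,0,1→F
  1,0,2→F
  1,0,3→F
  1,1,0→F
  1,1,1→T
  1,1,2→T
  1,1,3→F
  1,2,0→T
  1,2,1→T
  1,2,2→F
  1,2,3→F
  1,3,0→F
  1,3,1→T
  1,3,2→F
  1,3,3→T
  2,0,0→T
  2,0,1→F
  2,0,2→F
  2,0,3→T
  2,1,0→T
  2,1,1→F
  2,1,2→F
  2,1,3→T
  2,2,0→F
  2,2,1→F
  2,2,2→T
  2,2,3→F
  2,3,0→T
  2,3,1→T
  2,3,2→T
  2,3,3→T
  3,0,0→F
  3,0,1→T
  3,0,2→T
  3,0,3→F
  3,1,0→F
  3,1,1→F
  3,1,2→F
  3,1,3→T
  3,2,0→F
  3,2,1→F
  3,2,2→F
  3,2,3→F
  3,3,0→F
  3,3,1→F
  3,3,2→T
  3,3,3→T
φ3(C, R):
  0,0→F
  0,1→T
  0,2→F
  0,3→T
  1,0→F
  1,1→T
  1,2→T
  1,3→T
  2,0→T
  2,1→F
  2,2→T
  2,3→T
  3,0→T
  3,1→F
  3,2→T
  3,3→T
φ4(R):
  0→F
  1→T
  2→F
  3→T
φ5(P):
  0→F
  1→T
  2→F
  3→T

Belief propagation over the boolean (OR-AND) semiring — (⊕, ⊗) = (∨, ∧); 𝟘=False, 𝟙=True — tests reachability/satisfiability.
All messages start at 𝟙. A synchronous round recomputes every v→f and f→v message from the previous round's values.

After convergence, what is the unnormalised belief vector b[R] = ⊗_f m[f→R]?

b[R] = [F, T, F, T]

init: all messages = 𝟙 over 4 values
r1 m[φ0→D] = [T, T, T, T]
r1 m[φ0→B] = [T, T, T, T]
r1 m[φ1→B] = [T, F, T, T]
r1 m[φ1→P] = [T, T, T, T]
r1 m[φ2→R] = [T, T, T, T]
r1 m[φ2→L] = [T, T, T, T]
r1 m[φ2→P] = [T, T, T, T]
r1 m[φ3→C] = [T, T, T, T]
r1 m[φ3→R] = [T, T, T, T]
r1 m[φ4→R] = [F, T, F, T]
r1 m[φ5→P] = [F, T, F, T]
r1 m[D→φ0] = [T, T, T, T]
r1 m[B→φ0] = [T, T, T, T]
r1 m[B→φ1] = [T, T, T, T]
r1 m[C→φ3] = [T, T, T, T]
r1 m[R→φ2] = [T, T, T, T]
r1 m[R→φ3] = [T, T, T, T]
r1 m[R→φ4] = [T, T, T, T]
r1 m[L→φ2] = [T, T, T, T]
r1 m[P→φ1] = [T, T, T, T]
r1 m[P→φ2] = [T, T, T, T]
r1 m[P→φ5] = [T, T, T, T]
r2 m[φ0→D] = [T, T, T, T]
r2 m[φ0→B] = [T, T, T, T]
r2 m[φ1→B] = [T, F, T, T]
r2 m[φ1→P] = [T, T, T, T]
r2 m[φ2→R] = [T, T, T, T]
r2 m[φ2→L] = [T, T, T, T]
r2 m[φ2→P] = [T, T, T, T]
r2 m[φ3→C] = [T, T, T, T]
r2 m[φ3→R] = [T, T, T, T]
r2 m[φ4→R] = [F, T, F, T]
r2 m[φ5→P] = [F, T, F, T]
r2 m[D→φ0] = [T, T, T, T]
r2 m[B→φ0] = [T, F, T, T]
r2 m[B→φ1] = [T, T, T, T]
r2 m[C→φ3] = [T, T, T, T]
r2 m[R→φ2] = [F, T, F, T]
r2 m[R→φ3] = [F, T, F, T]
r2 m[R→φ4] = [T, T, T, T]
r2 m[L→φ2] = [T, T, T, T]
r2 m[P→φ1] = [F, T, F, T]
r2 m[P→φ2] = [F, T, F, T]
r2 m[P→φ5] = [T, T, T, T]
r3 m[φ0→D] = [T, T, T, T]
r3 m[φ0→B] = [T, T, T, T]
r3 m[φ1→B] = [T, F, T, T]
r3 m[φ1→P] = [T, T, T, T]
r3 m[φ2→R] = [T, T, T, T]
r3 m[φ2→L] = [T, T, T, T]
r3 m[φ2→P] = [T, T, T, T]
r3 m[φ3→C] = [T, T, T, T]
r3 m[φ3→R] = [T, T, T, T]
r3 m[φ4→R] = [F, T, F, T]
r3 m[φ5→P] = [F, T, F, T]
r3 m[D→φ0] = [T, T, T, T]
r3 m[B→φ0] = [T, F, T, T]
r3 m[B→φ1] = [T, T, T, T]
r3 m[C→φ3] = [T, T, T, T]
r3 m[R→φ2] = [F, T, F, T]
r3 m[R→φ3] = [F, T, F, T]
r3 m[R→φ4] = [T, T, T, T]
r3 m[L→φ2] = [T, T, T, T]
r3 m[P→φ1] = [F, T, F, T]
r3 m[P→φ2] = [F, T, F, T]
r3 m[P→φ5] = [T, T, T, T]
fixed point reached at round 3
b[R] = ⊗ incoming = [F, T, F, T]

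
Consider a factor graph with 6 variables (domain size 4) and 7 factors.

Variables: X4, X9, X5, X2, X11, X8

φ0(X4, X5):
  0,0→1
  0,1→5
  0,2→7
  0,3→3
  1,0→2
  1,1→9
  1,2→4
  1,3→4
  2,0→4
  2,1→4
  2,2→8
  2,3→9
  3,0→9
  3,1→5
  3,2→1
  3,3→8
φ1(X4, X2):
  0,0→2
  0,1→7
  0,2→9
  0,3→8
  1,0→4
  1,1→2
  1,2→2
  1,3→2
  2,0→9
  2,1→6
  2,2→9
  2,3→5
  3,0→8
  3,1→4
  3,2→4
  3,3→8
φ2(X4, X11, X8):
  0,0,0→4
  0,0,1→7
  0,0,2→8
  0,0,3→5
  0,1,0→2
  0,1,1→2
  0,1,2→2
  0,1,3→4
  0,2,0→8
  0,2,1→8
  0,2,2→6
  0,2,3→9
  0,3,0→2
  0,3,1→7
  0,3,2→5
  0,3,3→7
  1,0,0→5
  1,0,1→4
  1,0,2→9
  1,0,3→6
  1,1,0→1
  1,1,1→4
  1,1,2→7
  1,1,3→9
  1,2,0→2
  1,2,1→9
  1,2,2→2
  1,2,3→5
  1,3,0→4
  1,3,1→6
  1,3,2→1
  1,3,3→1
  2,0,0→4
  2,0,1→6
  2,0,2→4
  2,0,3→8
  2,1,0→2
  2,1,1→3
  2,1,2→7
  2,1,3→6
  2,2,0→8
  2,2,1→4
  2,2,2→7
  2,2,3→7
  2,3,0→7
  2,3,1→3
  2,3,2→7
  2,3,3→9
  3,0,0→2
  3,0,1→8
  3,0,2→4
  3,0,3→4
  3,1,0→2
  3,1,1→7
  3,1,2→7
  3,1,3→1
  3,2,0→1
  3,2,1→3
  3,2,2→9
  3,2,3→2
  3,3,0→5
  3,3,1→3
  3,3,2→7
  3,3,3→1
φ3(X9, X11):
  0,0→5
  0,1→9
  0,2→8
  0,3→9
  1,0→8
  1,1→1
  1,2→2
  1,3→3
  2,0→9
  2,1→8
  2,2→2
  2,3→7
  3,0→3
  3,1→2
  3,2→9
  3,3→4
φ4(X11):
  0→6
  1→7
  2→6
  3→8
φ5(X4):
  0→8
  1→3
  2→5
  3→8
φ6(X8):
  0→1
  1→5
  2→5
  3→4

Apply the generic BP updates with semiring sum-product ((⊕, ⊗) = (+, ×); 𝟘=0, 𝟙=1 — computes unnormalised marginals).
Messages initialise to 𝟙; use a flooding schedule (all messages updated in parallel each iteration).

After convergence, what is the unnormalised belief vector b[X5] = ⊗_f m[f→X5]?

init: all messages = 𝟙 over 4 values
r1 m[φ0→X4] = [16, 19, 25, 23]
r1 m[φ0→X5] = [16, 23, 20, 24]
r1 m[φ1→X4] = [26, 10, 29, 24]
r1 m[φ1→X2] = [23, 19, 24, 23]
r1 m[φ2→X4] = [86, 75, 92, 66]
r1 m[φ2→X11] = [88, 66, 90, 75]
r1 m[φ2→X8] = [59, 84, 92, 84]
r1 m[φ3→X9] = [31, 14, 26, 18]
r1 m[φ3→X11] = [25, 20, 21, 23]
r1 m[φ4→X11] = [6, 7, 6, 8]
r1 m[φ5→X4] = [8, 3, 5, 8]
r1 m[φ6→X8] = [1, 5, 5, 4]
r1 m[X4→φ0] = [1, 1, 1, 1]
r1 m[X4→φ1] = [1, 1, 1, 1]
r1 m[X4→φ2] = [1, 1, 1, 1]
r1 m[X4→φ5] = [1, 1, 1, 1]
r1 m[X9→φ3] = [1, 1, 1, 1]
r1 m[X5→φ0] = [1, 1, 1, 1]
r1 m[X2→φ1] = [1, 1, 1, 1]
r1 m[X11→φ2] = [1, 1, 1, 1]
r1 m[X11→φ3] = [1, 1, 1, 1]
r1 m[X11→φ4] = [1, 1, 1, 1]
r1 m[X8→φ2] = [1, 1, 1, 1]
r1 m[X8→φ6] = [1, 1, 1, 1]
r2 m[φ0→X4] = [16, 19, 25, 23]
r2 m[φ0→X5] = [16, 23, 20, 24]
r2 m[φ1→X4] = [26, 10, 29, 24]
r2 m[φ1→X2] = [23, 19, 24, 23]
r2 m[φ2→X4] = [86, 75, 92, 66]
r2 m[φ2→X11] = [88, 66, 90, 75]
r2 m[φ2→X8] = [59, 84, 92, 84]
r2 m[φ3→X9] = [31, 14, 26, 18]
r2 m[φ3→X11] = [25, 20, 21, 23]
r2 m[φ4→X11] = [6, 7, 6, 8]
r2 m[φ5→X4] = [8, 3, 5, 8]
r2 m[φ6→X8] = [1, 5, 5, 4]
r2 m[X4→φ0] = [17888, 2250, 13340, 12672]
r2 m[X4→φ1] = [11008, 4275, 11500, 12144]
r2 m[X4→φ2] = [3328, 570, 3625, 4416]
r2 m[X4→φ5] = [35776, 14250, 66700, 36432]
r2 m[X9→φ3] = [1, 1, 1, 1]
r2 m[X5→φ0] = [1, 1, 1, 1]
r2 m[X2→φ1] = [1, 1, 1, 1]
r2 m[X11→φ2] = [150, 140, 126, 184]
r2 m[X11→φ3] = [528, 462, 540, 600]
r2 m[X11→φ4] = [2200, 1320, 1890, 1725]
r2 m[X8→φ2] = [1, 5, 5, 4]
r2 m[X8→φ6] = [59, 84, 92, 84]
r3 m[φ0→X4] = [16, 19, 25, 23]
r3 m[φ0→X5] = [189796, 226410, 253608, 284100]
r3 m[φ1→X4] = [26, 10, 29, 24]
r3 m[φ1→X2] = [239768, 203182, 259698, 251266]
r3 m[φ2→X4] = [51094, 44594, 52118, 41890]
r3 m[φ2→X11] = [1039250, 790020, 1057861, 921699]
r3 m[φ2→X8] = [27271844, 36350948, 43346370, 35903742]
r3 m[φ3→X9] = [16518, 7566, 13728, 9768]
r3 m[φ3→X11] = [25, 20, 21, 23]
r3 m[φ4→X11] = [6, 7, 6, 8]
r3 m[φ5→X4] = [8, 3, 5, 8]
r3 m[φ6→X8] = [1, 5, 5, 4]
r3 m[X4→φ0] = [17888, 2250, 13340, 12672]
r3 m[X4→φ1] = [11008, 4275, 11500, 12144]
r3 m[X4→φ2] = [3328, 570, 3625, 4416]
r3 m[X4→φ5] = [35776, 14250, 66700, 36432]
r3 m[X9→φ3] = [1, 1, 1, 1]
r3 m[X5→φ0] = [1, 1, 1, 1]
r3 m[X2→φ1] = [1, 1, 1, 1]
r3 m[X11→φ2] = [150, 140, 126, 184]
r3 m[X11→φ3] = [528, 462, 540, 600]
r3 m[X11→φ4] = [2200, 1320, 1890, 1725]
r3 m[X8→φ2] = [1, 5, 5, 4]
r3 m[X8→φ6] = [59, 84, 92, 84]
r4 m[φ0→X4] = [16, 19, 25, 23]
r4 m[φ0→X5] = [189796, 226410, 253608, 284100]
r4 m[φ1→X4] = [26, 10, 29, 24]
r4 m[φ1→X2] = [239768, 203182, 259698, 251266]
r4 m[φ2→X4] = [51094, 44594, 52118, 41890]
r4 m[φ2→X11] = [1039250, 790020, 1057861, 921699]
r4 m[φ2→X8] = [27271844, 36350948, 43346370, 35903742]
r4 m[φ3→X9] = [16518, 7566, 13728, 9768]
r4 m[φ3→X11] = [25, 20, 21, 23]
r4 m[φ4→X11] = [6, 7, 6, 8]
r4 m[φ5→X4] = [8, 3, 5, 8]
r4 m[φ6→X8] = [1, 5, 5, 4]
r4 m[X4→φ0] = [10627552, 1337820, 7557110, 8042880]
r4 m[X4→φ1] = [6540032, 2541858, 6514750, 7707760]
r4 m[X4→φ2] = [3328, 570, 3625, 4416]
r4 m[X4→φ5] = [21255104, 8472860, 37785550, 23123280]
r4 m[X9→φ3] = [1, 1, 1, 1]
r4 m[X5→φ0] = [1, 1, 1, 1]
r4 m[X2→φ1] = [1, 1, 1, 1]
r4 m[X11→φ2] = [150, 140, 126, 184]
r4 m[X11→φ3] = [6235500, 5530140, 6347166, 7373592]
r4 m[X11→φ4] = [25981250, 15800400, 22215081, 21199077]
r4 m[X8→φ2] = [1, 5, 5, 4]
r4 m[X8→φ6] = [27271844, 36350948, 43346370, 35903742]
r5 m[φ0→X4] = [16, 19, 25, 23]
r5 m[φ0→X5] = [115917552, 135620980, 148243904, 169590966]
r5 m[φ1→X4] = [26, 10, 29, 24]
r5 m[φ1→X2] = [143542326, 120783480, 153407794, 151639802]
r5 m[φ2→X4] = [51094, 44594, 52118, 41890]
r5 m[φ2→X11] = [1039250, 790020, 1057861, 921699]
r5 m[φ2→X8] = [27271844, 36350948, 43346370, 35903742]
r5 m[φ3→X9] = [198088416, 90229248, 164670096, 116385642]
r5 m[φ3→X11] = [25, 20, 21, 23]
r5 m[φ4→X11] = [6, 7, 6, 8]
r5 m[φ5→X4] = [8, 3, 5, 8]
r5 m[φ6→X8] = [1, 5, 5, 4]
r5 m[X4→φ0] = [10627552, 1337820, 7557110, 8042880]
r5 m[X4→φ1] = [6540032, 2541858, 6514750, 7707760]
r5 m[X4→φ2] = [3328, 570, 3625, 4416]
r5 m[X4→φ5] = [21255104, 8472860, 37785550, 23123280]
r5 m[X9→φ3] = [1, 1, 1, 1]
r5 m[X5→φ0] = [1, 1, 1, 1]
r5 m[X2→φ1] = [1, 1, 1, 1]
r5 m[X11→φ2] = [150, 140, 126, 184]
r5 m[X11→φ3] = [6235500, 5530140, 6347166, 7373592]
r5 m[X11→φ4] = [25981250, 15800400, 22215081, 21199077]
r5 m[X8→φ2] = [1, 5, 5, 4]
r5 m[X8→φ6] = [27271844, 36350948, 43346370, 35903742]
r6 m[φ0→X4] = [16, 19, 25, 23]
r6 m[φ0→X5] = [115917552, 135620980, 148243904, 169590966]
r6 m[φ1→X4] = [26, 10, 29, 24]
r6 m[φ1→X2] = [143542326, 120783480, 153407794, 151639802]
r6 m[φ2→X4] = [51094, 44594, 52118, 41890]
r6 m[φ2→X11] = [1039250, 790020, 1057861, 921699]
r6 m[φ2→X8] = [27271844, 36350948, 43346370, 35903742]
r6 m[φ3→X9] = [198088416, 90229248, 164670096, 116385642]
r6 m[φ3→X11] = [25, 20, 21, 23]
r6 m[φ4→X11] = [6, 7, 6, 8]
r6 m[φ5→X4] = [8, 3, 5, 8]
r6 m[φ6→X8] = [1, 5, 5, 4]
r6 m[X4→φ0] = [10627552, 1337820, 7557110, 8042880]
r6 m[X4→φ1] = [6540032, 2541858, 6514750, 7707760]
r6 m[X4→φ2] = [3328, 570, 3625, 4416]
r6 m[X4→φ5] = [21255104, 8472860, 37785550, 23123280]
r6 m[X9→φ3] = [1, 1, 1, 1]
r6 m[X5→φ0] = [1, 1, 1, 1]
r6 m[X2→φ1] = [1, 1, 1, 1]
r6 m[X11→φ2] = [150, 140, 126, 184]
r6 m[X11→φ3] = [6235500, 5530140, 6347166, 7373592]
r6 m[X11→φ4] = [25981250, 15800400, 22215081, 21199077]
r6 m[X8→φ2] = [1, 5, 5, 4]
r6 m[X8→φ6] = [27271844, 36350948, 43346370, 35903742]
fixed point reached at round 6
b[X5] = ⊗ incoming = [115917552, 135620980, 148243904, 169590966]

b[X5] = [115917552, 135620980, 148243904, 169590966]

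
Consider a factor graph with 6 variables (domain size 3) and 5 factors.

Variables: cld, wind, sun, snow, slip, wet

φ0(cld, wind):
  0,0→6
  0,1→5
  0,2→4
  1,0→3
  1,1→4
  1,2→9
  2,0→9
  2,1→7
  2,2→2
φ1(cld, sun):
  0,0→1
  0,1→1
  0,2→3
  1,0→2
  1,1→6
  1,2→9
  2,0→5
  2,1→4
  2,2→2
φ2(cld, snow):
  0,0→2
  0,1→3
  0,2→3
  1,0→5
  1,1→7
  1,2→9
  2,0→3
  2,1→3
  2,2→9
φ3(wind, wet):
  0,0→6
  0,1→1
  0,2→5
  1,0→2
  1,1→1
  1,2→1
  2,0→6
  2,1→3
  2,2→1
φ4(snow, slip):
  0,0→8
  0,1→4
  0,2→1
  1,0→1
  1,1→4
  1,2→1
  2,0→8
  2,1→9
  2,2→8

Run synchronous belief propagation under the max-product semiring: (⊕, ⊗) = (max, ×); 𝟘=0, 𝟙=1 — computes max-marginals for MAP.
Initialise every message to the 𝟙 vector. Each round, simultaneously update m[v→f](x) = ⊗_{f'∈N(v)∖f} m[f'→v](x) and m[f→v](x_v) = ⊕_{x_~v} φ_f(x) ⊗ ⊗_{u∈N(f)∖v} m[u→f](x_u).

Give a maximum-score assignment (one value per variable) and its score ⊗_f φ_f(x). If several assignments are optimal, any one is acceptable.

assignment: (cld=1, wind=2, sun=2, snow=2, slip=1, wet=0); score = 39366

init: all messages = 𝟙 over 3 values
r1 m[φ0→cld] = [6, 9, 9]
r1 m[φ0→wind] = [9, 7, 9]
r1 m[φ1→cld] = [3, 9, 5]
r1 m[φ1→sun] = [5, 6, 9]
r1 m[φ2→cld] = [3, 9, 9]
r1 m[φ2→snow] = [5, 7, 9]
r1 m[φ3→wind] = [6, 2, 6]
r1 m[φ3→wet] = [6, 3, 5]
r1 m[φ4→snow] = [8, 4, 9]
r1 m[φ4→slip] = [8, 9, 8]
r1 m[cld→φ0] = [1, 1, 1]
r1 m[cld→φ1] = [1, 1, 1]
r1 m[cld→φ2] = [1, 1, 1]
r1 m[wind→φ0] = [1, 1, 1]
r1 m[wind→φ3] = [1, 1, 1]
r1 m[sun→φ1] = [1, 1, 1]
r1 m[snow→φ2] = [1, 1, 1]
r1 m[snow→φ4] = [1, 1, 1]
r1 m[slip→φ4] = [1, 1, 1]
r1 m[wet→φ3] = [1, 1, 1]
r2 m[φ0→cld] = [6, 9, 9]
r2 m[φ0→wind] = [9, 7, 9]
r2 m[φ1→cld] = [3, 9, 5]
r2 m[φ1→sun] = [5, 6, 9]
r2 m[φ2→cld] = [3, 9, 9]
r2 m[φ2→snow] = [5, 7, 9]
r2 m[φ3→wind] = [6, 2, 6]
r2 m[φ3→wet] = [6, 3, 5]
r2 m[φ4→snow] = [8, 4, 9]
r2 m[φ4→slip] = [8, 9, 8]
r2 m[cld→φ0] = [9, 81, 45]
r2 m[cld→φ1] = [18, 81, 81]
r2 m[cld→φ2] = [18, 81, 45]
r2 m[wind→φ0] = [6, 2, 6]
r2 m[wind→φ3] = [9, 7, 9]
r2 m[sun→φ1] = [1, 1, 1]
r2 m[snow→φ2] = [8, 4, 9]
r2 m[snow→φ4] = [5, 7, 9]
r2 m[slip→φ4] = [1, 1, 1]
r2 m[wet→φ3] = [1, 1, 1]
r3 m[φ0→cld] = [36, 54, 54]
r3 m[φ0→wind] = [405, 324, 729]
r3 m[φ1→cld] = [3, 9, 5]
r3 m[φ1→sun] = [405, 486, 729]
r3 m[φ2→cld] = [27, 81, 81]
r3 m[φ2→snow] = [405, 567, 729]
r3 m[φ3→wind] = [6, 2, 6]
r3 m[φ3→wet] = [54, 27, 45]
r3 m[φ4→snow] = [8, 4, 9]
r3 m[φ4→slip] = [72, 81, 72]
r3 m[cld→φ0] = [9, 81, 45]
r3 m[cld→φ1] = [18, 81, 81]
r3 m[cld→φ2] = [18, 81, 45]
r3 m[wind→φ0] = [6, 2, 6]
r3 m[wind→φ3] = [9, 7, 9]
r3 m[sun→φ1] = [1, 1, 1]
r3 m[snow→φ2] = [8, 4, 9]
r3 m[snow→φ4] = [5, 7, 9]
r3 m[slip→φ4] = [1, 1, 1]
r3 m[wet→φ3] = [1, 1, 1]
r4 m[φ0→cld] = [36, 54, 54]
r4 m[φ0→wind] = [405, 324, 729]
r4 m[φ1→cld] = [3, 9, 5]
r4 m[φ1→sun] = [405, 486, 729]
r4 m[φ2→cld] = [27, 81, 81]
r4 m[φ2→snow] = [405, 567, 729]
r4 m[φ3→wind] = [6, 2, 6]
r4 m[φ3→wet] = [54, 27, 45]
r4 m[φ4→snow] = [8, 4, 9]
r4 m[φ4→slip] = [72, 81, 72]
r4 m[cld→φ0] = [81, 729, 405]
r4 m[cld→φ1] = [972, 4374, 4374]
r4 m[cld→φ2] = [108, 486, 270]
r4 m[wind→φ0] = [6, 2, 6]
r4 m[wind→φ3] = [405, 324, 729]
r4 m[sun→φ1] = [1, 1, 1]
r4 m[snow→φ2] = [8, 4, 9]
r4 m[snow→φ4] = [405, 567, 729]
r4 m[slip→φ4] = [1, 1, 1]
r4 m[wet→φ3] = [1, 1, 1]
r5 m[φ0→cld] = [36, 54, 54]
r5 m[φ0→wind] = [3645, 2916, 6561]
r5 m[φ1→cld] = [3, 9, 5]
r5 m[φ1→sun] = [21870, 26244, 39366]
r5 m[φ2→cld] = [27, 81, 81]
r5 m[φ2→snow] = [2430, 3402, 4374]
r5 m[φ3→wind] = [6, 2, 6]
r5 m[φ3→wet] = [4374, 2187, 2025]
r5 m[φ4→snow] = [8, 4, 9]
r5 m[φ4→slip] = [5832, 6561, 5832]
r5 m[cld→φ0] = [81, 729, 405]
r5 m[cld→φ1] = [972, 4374, 4374]
r5 m[cld→φ2] = [108, 486, 270]
r5 m[wind→φ0] = [6, 2, 6]
r5 m[wind→φ3] = [405, 324, 729]
r5 m[sun→φ1] = [1, 1, 1]
r5 m[snow→φ2] = [8, 4, 9]
r5 m[snow→φ4] = [405, 567, 729]
r5 m[slip→φ4] = [1, 1, 1]
r5 m[wet→φ3] = [1, 1, 1]
r6 m[φ0→cld] = [36, 54, 54]
r6 m[φ0→wind] = [3645, 2916, 6561]
r6 m[φ1→cld] = [3, 9, 5]
r6 m[φ1→sun] = [21870, 26244, 39366]
r6 m[φ2→cld] = [27, 81, 81]
r6 m[φ2→snow] = [2430, 3402, 4374]
r6 m[φ3→wind] = [6, 2, 6]
r6 m[φ3→wet] = [4374, 2187, 2025]
r6 m[φ4→snow] = [8, 4, 9]
r6 m[φ4→slip] = [5832, 6561, 5832]
r6 m[cld→φ0] = [81, 729, 405]
r6 m[cld→φ1] = [972, 4374, 4374]
r6 m[cld→φ2] = [108, 486, 270]
r6 m[wind→φ0] = [6, 2, 6]
r6 m[wind→φ3] = [3645, 2916, 6561]
r6 m[sun→φ1] = [1, 1, 1]
r6 m[snow→φ2] = [8, 4, 9]
r6 m[snow→φ4] = [2430, 3402, 4374]
r6 m[slip→φ4] = [1, 1, 1]
r6 m[wet→φ3] = [1, 1, 1]
r7 m[φ0→cld] = [36, 54, 54]
r7 m[φ0→wind] = [3645, 2916, 6561]
r7 m[φ1→cld] = [3, 9, 5]
r7 m[φ1→sun] = [21870, 26244, 39366]
r7 m[φ2→cld] = [27, 81, 81]
r7 m[φ2→snow] = [2430, 3402, 4374]
r7 m[φ3→wind] = [6, 2, 6]
r7 m[φ3→wet] = [39366, 19683, 18225]
r7 m[φ4→snow] = [8, 4, 9]
r7 m[φ4→slip] = [34992, 39366, 34992]
r7 m[cld→φ0] = [81, 729, 405]
r7 m[cld→φ1] = [972, 4374, 4374]
r7 m[cld→φ2] = [108, 486, 270]
r7 m[wind→φ0] = [6, 2, 6]
r7 m[wind→φ3] = [3645, 2916, 6561]
r7 m[sun→φ1] = [1, 1, 1]
r7 m[snow→φ2] = [8, 4, 9]
r7 m[snow→φ4] = [2430, 3402, 4374]
r7 m[slip→φ4] = [1, 1, 1]
r7 m[wet→φ3] = [1, 1, 1]
r8 m[φ0→cld] = [36, 54, 54]
r8 m[φ0→wind] = [3645, 2916, 6561]
r8 m[φ1→cld] = [3, 9, 5]
r8 m[φ1→sun] = [21870, 26244, 39366]
r8 m[φ2→cld] = [27, 81, 81]
r8 m[φ2→snow] = [2430, 3402, 4374]
r8 m[φ3→wind] = [6, 2, 6]
r8 m[φ3→wet] = [39366, 19683, 18225]
r8 m[φ4→snow] = [8, 4, 9]
r8 m[φ4→slip] = [34992, 39366, 34992]
r8 m[cld→φ0] = [81, 729, 405]
r8 m[cld→φ1] = [972, 4374, 4374]
r8 m[cld→φ2] = [108, 486, 270]
r8 m[wind→φ0] = [6, 2, 6]
r8 m[wind→φ3] = [3645, 2916, 6561]
r8 m[sun→φ1] = [1, 1, 1]
r8 m[snow→φ2] = [8, 4, 9]
r8 m[snow→φ4] = [2430, 3402, 4374]
r8 m[slip→φ4] = [1, 1, 1]
r8 m[wet→φ3] = [1, 1, 1]
fixed point reached at round 8
traceback from cld: (cld=1, wind=2, sun=2, snow=2, slip=1, wet=0), score=39366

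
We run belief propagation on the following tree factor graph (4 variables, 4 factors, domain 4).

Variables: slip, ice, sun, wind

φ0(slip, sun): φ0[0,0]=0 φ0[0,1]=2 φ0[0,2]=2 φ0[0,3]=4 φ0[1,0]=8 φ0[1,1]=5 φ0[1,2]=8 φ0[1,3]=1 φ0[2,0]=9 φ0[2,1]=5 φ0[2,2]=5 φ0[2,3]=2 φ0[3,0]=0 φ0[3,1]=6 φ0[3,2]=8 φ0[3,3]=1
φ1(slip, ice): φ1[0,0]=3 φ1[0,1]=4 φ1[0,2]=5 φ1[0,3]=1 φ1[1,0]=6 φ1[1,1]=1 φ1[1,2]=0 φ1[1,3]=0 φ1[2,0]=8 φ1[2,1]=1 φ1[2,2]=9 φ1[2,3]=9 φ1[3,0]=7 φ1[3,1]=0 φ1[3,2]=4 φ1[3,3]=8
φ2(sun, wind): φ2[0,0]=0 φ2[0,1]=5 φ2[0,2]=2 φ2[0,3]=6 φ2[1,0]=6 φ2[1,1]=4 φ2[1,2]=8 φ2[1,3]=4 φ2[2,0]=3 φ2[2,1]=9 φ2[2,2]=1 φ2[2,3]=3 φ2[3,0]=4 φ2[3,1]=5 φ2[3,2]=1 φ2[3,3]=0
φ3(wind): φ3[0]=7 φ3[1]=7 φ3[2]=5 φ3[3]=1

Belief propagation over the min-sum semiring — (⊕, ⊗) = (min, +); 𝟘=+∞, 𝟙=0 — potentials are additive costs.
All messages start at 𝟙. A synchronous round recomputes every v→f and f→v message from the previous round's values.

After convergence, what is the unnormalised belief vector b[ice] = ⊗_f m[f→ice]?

init: all messages = 𝟙 over 4 values
r1 m[φ0→slip] = [0, 1, 2, 0]
r1 m[φ0→sun] = [0, 2, 2, 1]
r1 m[φ1→slip] = [1, 0, 1, 0]
r1 m[φ1→ice] = [3, 0, 0, 0]
r1 m[φ2→sun] = [0, 4, 1, 0]
r1 m[φ2→wind] = [0, 4, 1, 0]
r1 m[φ3→wind] = [7, 7, 5, 1]
r1 m[slip→φ0] = [0, 0, 0, 0]
r1 m[slip→φ1] = [0, 0, 0, 0]
r1 m[ice→φ1] = [0, 0, 0, 0]
r1 m[sun→φ0] = [0, 0, 0, 0]
r1 m[sun→φ2] = [0, 0, 0, 0]
r1 m[wind→φ2] = [0, 0, 0, 0]
r1 m[wind→φ3] = [0, 0, 0, 0]
r2 m[φ0→slip] = [0, 1, 2, 0]
r2 m[φ0→sun] = [0, 2, 2, 1]
r2 m[φ1→slip] = [1, 0, 1, 0]
r2 m[φ1→ice] = [3, 0, 0, 0]
r2 m[φ2→sun] = [0, 4, 1, 0]
r2 m[φ2→wind] = [0, 4, 1, 0]
r2 m[φ3→wind] = [7, 7, 5, 1]
r2 m[slip→φ0] = [1, 0, 1, 0]
r2 m[slip→φ1] = [0, 1, 2, 0]
r2 m[ice→φ1] = [0, 0, 0, 0]
r2 m[sun→φ0] = [0, 4, 1, 0]
r2 m[sun→φ2] = [0, 2, 2, 1]
r2 m[wind→φ2] = [7, 7, 5, 1]
r2 m[wind→φ3] = [0, 4, 1, 0]
r3 m[φ0→slip] = [0, 1, 2, 0]
r3 m[φ0→sun] = [0, 3, 3, 1]
r3 m[φ1→slip] = [1, 0, 1, 0]
r3 m[φ1→ice] = [3, 0, 1, 1]
r3 m[φ2→sun] = [7, 5, 4, 1]
r3 m[φ2→wind] = [0, 5, 2, 1]
r3 m[φ3→wind] = [7, 7, 5, 1]
r3 m[slip→φ0] = [1, 0, 1, 0]
r3 m[slip→φ1] = [0, 1, 2, 0]
r3 m[ice→φ1] = [0, 0, 0, 0]
r3 m[sun→φ0] = [0, 4, 1, 0]
r3 m[sun→φ2] = [0, 2, 2, 1]
r3 m[wind→φ2] = [7, 7, 5, 1]
r3 m[wind→φ3] = [0, 4, 1, 0]
r4 m[φ0→slip] = [0, 1, 2, 0]
r4 m[φ0→sun] = [0, 3, 3, 1]
r4 m[φ1→slip] = [1, 0, 1, 0]
r4 m[φ1→ice] = [3, 0, 1, 1]
r4 m[φ2→sun] = [7, 5, 4, 1]
r4 m[φ2→wind] = [0, 5, 2, 1]
r4 m[φ3→wind] = [7, 7, 5, 1]
r4 m[slip→φ0] = [1, 0, 1, 0]
r4 m[slip→φ1] = [0, 1, 2, 0]
r4 m[ice→φ1] = [0, 0, 0, 0]
r4 m[sun→φ0] = [7, 5, 4, 1]
r4 m[sun→φ2] = [0, 3, 3, 1]
r4 m[wind→φ2] = [7, 7, 5, 1]
r4 m[wind→φ3] = [0, 5, 2, 1]
r5 m[φ0→slip] = [5, 2, 3, 2]
r5 m[φ0→sun] = [0, 3, 3, 1]
r5 m[φ1→slip] = [1, 0, 1, 0]
r5 m[φ1→ice] = [3, 0, 1, 1]
r5 m[φ2→sun] = [7, 5, 4, 1]
r5 m[φ2→wind] = [0, 5, 2, 1]
r5 m[φ3→wind] = [7, 7, 5, 1]
r5 m[slip→φ0] = [1, 0, 1, 0]
r5 m[slip→φ1] = [0, 1, 2, 0]
r5 m[ice→φ1] = [0, 0, 0, 0]
r5 m[sun→φ0] = [7, 5, 4, 1]
r5 m[sun→φ2] = [0, 3, 3, 1]
r5 m[wind→φ2] = [7, 7, 5, 1]
r5 m[wind→φ3] = [0, 5, 2, 1]
r6 m[φ0→slip] = [5, 2, 3, 2]
r6 m[φ0→sun] = [0, 3, 3, 1]
r6 m[φ1→slip] = [1, 0, 1, 0]
r6 m[φ1→ice] = [3, 0, 1, 1]
r6 m[φ2→sun] = [7, 5, 4, 1]
r6 m[φ2→wind] = [0, 5, 2, 1]
r6 m[φ3→wind] = [7, 7, 5, 1]
r6 m[slip→φ0] = [1, 0, 1, 0]
r6 m[slip→φ1] = [5, 2, 3, 2]
r6 m[ice→φ1] = [0, 0, 0, 0]
r6 m[sun→φ0] = [7, 5, 4, 1]
r6 m[sun→φ2] = [0, 3, 3, 1]
r6 m[wind→φ2] = [7, 7, 5, 1]
r6 m[wind→φ3] = [0, 5, 2, 1]
r7 m[φ0→slip] = [5, 2, 3, 2]
r7 m[φ0→sun] = [0, 3, 3, 1]
r7 m[φ1→slip] = [1, 0, 1, 0]
r7 m[φ1→ice] = [8, 2, 2, 2]
r7 m[φ2→sun] = [7, 5, 4, 1]
r7 m[φ2→wind] = [0, 5, 2, 1]
r7 m[φ3→wind] = [7, 7, 5, 1]
r7 m[slip→φ0] = [1, 0, 1, 0]
r7 m[slip→φ1] = [5, 2, 3, 2]
r7 m[ice→φ1] = [0, 0, 0, 0]
r7 m[sun→φ0] = [7, 5, 4, 1]
r7 m[sun→φ2] = [0, 3, 3, 1]
r7 m[wind→φ2] = [7, 7, 5, 1]
r7 m[wind→φ3] = [0, 5, 2, 1]
r8 m[φ0→slip] = [5, 2, 3, 2]
r8 m[φ0→sun] = [0, 3, 3, 1]
r8 m[φ1→slip] = [1, 0, 1, 0]
r8 m[φ1→ice] = [8, 2, 2, 2]
r8 m[φ2→sun] = [7, 5, 4, 1]
r8 m[φ2→wind] = [0, 5, 2, 1]
r8 m[φ3→wind] = [7, 7, 5, 1]
r8 m[slip→φ0] = [1, 0, 1, 0]
r8 m[slip→φ1] = [5, 2, 3, 2]
r8 m[ice→φ1] = [0, 0, 0, 0]
r8 m[sun→φ0] = [7, 5, 4, 1]
r8 m[sun→φ2] = [0, 3, 3, 1]
r8 m[wind→φ2] = [7, 7, 5, 1]
r8 m[wind→φ3] = [0, 5, 2, 1]
fixed point reached at round 8
b[ice] = ⊗ incoming = [8, 2, 2, 2]

b[ice] = [8, 2, 2, 2]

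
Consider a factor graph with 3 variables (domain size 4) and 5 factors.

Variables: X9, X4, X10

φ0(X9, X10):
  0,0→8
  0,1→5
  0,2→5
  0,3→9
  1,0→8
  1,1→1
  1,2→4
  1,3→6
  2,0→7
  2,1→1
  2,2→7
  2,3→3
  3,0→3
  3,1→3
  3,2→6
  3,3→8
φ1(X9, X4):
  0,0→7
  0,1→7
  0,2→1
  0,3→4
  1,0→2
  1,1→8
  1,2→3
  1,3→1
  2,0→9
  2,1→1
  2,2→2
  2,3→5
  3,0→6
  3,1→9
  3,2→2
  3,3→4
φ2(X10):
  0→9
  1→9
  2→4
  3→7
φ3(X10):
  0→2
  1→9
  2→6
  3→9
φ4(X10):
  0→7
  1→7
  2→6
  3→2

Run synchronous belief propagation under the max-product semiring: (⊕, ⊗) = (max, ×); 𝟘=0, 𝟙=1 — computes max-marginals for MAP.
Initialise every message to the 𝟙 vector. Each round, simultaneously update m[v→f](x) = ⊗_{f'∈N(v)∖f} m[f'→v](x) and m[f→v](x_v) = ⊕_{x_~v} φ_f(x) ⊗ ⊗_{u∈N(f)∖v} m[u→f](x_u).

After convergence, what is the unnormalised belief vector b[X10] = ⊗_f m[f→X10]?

b[X10] = [8064, 19845, 9072, 9072]

init: all messages = 𝟙 over 4 values
r1 m[φ0→X9] = [9, 8, 7, 8]
r1 m[φ0→X10] = [8, 5, 7, 9]
r1 m[φ1→X9] = [7, 8, 9, 9]
r1 m[φ1→X4] = [9, 9, 3, 5]
r1 m[φ2→X10] = [9, 9, 4, 7]
r1 m[φ3→X10] = [2, 9, 6, 9]
r1 m[φ4→X10] = [7, 7, 6, 2]
r1 m[X9→φ0] = [1, 1, 1, 1]
r1 m[X9→φ1] = [1, 1, 1, 1]
r1 m[X4→φ1] = [1, 1, 1, 1]
r1 m[X10→φ0] = [1, 1, 1, 1]
r1 m[X10→φ2] = [1, 1, 1, 1]
r1 m[X10→φ3] = [1, 1, 1, 1]
r1 m[X10→φ4] = [1, 1, 1, 1]
r2 m[φ0→X9] = [9, 8, 7, 8]
r2 m[φ0→X10] = [8, 5, 7, 9]
r2 m[φ1→X9] = [7, 8, 9, 9]
r2 m[φ1→X4] = [9, 9, 3, 5]
r2 m[φ2→X10] = [9, 9, 4, 7]
r2 m[φ3→X10] = [2, 9, 6, 9]
r2 m[φ4→X10] = [7, 7, 6, 2]
r2 m[X9→φ0] = [7, 8, 9, 9]
r2 m[X9→φ1] = [9, 8, 7, 8]
r2 m[X4→φ1] = [1, 1, 1, 1]
r2 m[X10→φ0] = [126, 567, 144, 126]
r2 m[X10→φ2] = [112, 315, 252, 162]
r2 m[X10→φ3] = [504, 315, 168, 126]
r2 m[X10→φ4] = [144, 405, 168, 567]
r3 m[φ0→X9] = [2835, 1008, 1008, 1701]
r3 m[φ0→X10] = [64, 35, 63, 72]
r3 m[φ1→X9] = [7, 8, 9, 9]
r3 m[φ1→X4] = [63, 72, 24, 36]
r3 m[φ2→X10] = [9, 9, 4, 7]
r3 m[φ3→X10] = [2, 9, 6, 9]
r3 m[φ4→X10] = [7, 7, 6, 2]
r3 m[X9→φ0] = [7, 8, 9, 9]
r3 m[X9→φ1] = [9, 8, 7, 8]
r3 m[X4→φ1] = [1, 1, 1, 1]
r3 m[X10→φ0] = [126, 567, 144, 126]
r3 m[X10→φ2] = [112, 315, 252, 162]
r3 m[X10→φ3] = [504, 315, 168, 126]
r3 m[X10→φ4] = [144, 405, 168, 567]
r4 m[φ0→X9] = [2835, 1008, 1008, 1701]
r4 m[φ0→X10] = [64, 35, 63, 72]
r4 m[φ1→X9] = [7, 8, 9, 9]
r4 m[φ1→X4] = [63, 72, 24, 36]
r4 m[φ2→X10] = [9, 9, 4, 7]
r4 m[φ3→X10] = [2, 9, 6, 9]
r4 m[φ4→X10] = [7, 7, 6, 2]
r4 m[X9→φ0] = [7, 8, 9, 9]
r4 m[X9→φ1] = [2835, 1008, 1008, 1701]
r4 m[X4→φ1] = [1, 1, 1, 1]
r4 m[X10→φ0] = [126, 567, 144, 126]
r4 m[X10→φ2] = [896, 2205, 2268, 1296]
r4 m[X10→φ3] = [4032, 2205, 1512, 1008]
r4 m[X10→φ4] = [1152, 2835, 1512, 4536]
r5 m[φ0→X9] = [2835, 1008, 1008, 1701]
r5 m[φ0→X10] = [64, 35, 63, 72]
r5 m[φ1→X9] = [7, 8, 9, 9]
r5 m[φ1→X4] = [19845, 19845, 3402, 11340]
r5 m[φ2→X10] = [9, 9, 4, 7]
r5 m[φ3→X10] = [2, 9, 6, 9]
r5 m[φ4→X10] = [7, 7, 6, 2]
r5 m[X9→φ0] = [7, 8, 9, 9]
r5 m[X9→φ1] = [2835, 1008, 1008, 1701]
r5 m[X4→φ1] = [1, 1, 1, 1]
r5 m[X10→φ0] = [126, 567, 144, 126]
r5 m[X10→φ2] = [896, 2205, 2268, 1296]
r5 m[X10→φ3] = [4032, 2205, 1512, 1008]
r5 m[X10→φ4] = [1152, 2835, 1512, 4536]
r6 m[φ0→X9] = [2835, 1008, 1008, 1701]
r6 m[φ0→X10] = [64, 35, 63, 72]
r6 m[φ1→X9] = [7, 8, 9, 9]
r6 m[φ1→X4] = [19845, 19845, 3402, 11340]
r6 m[φ2→X10] = [9, 9, 4, 7]
r6 m[φ3→X10] = [2, 9, 6, 9]
r6 m[φ4→X10] = [7, 7, 6, 2]
r6 m[X9→φ0] = [7, 8, 9, 9]
r6 m[X9→φ1] = [2835, 1008, 1008, 1701]
r6 m[X4→φ1] = [1, 1, 1, 1]
r6 m[X10→φ0] = [126, 567, 144, 126]
r6 m[X10→φ2] = [896, 2205, 2268, 1296]
r6 m[X10→φ3] = [4032, 2205, 1512, 1008]
r6 m[X10→φ4] = [1152, 2835, 1512, 4536]
fixed point reached at round 6
b[X10] = ⊗ incoming = [8064, 19845, 9072, 9072]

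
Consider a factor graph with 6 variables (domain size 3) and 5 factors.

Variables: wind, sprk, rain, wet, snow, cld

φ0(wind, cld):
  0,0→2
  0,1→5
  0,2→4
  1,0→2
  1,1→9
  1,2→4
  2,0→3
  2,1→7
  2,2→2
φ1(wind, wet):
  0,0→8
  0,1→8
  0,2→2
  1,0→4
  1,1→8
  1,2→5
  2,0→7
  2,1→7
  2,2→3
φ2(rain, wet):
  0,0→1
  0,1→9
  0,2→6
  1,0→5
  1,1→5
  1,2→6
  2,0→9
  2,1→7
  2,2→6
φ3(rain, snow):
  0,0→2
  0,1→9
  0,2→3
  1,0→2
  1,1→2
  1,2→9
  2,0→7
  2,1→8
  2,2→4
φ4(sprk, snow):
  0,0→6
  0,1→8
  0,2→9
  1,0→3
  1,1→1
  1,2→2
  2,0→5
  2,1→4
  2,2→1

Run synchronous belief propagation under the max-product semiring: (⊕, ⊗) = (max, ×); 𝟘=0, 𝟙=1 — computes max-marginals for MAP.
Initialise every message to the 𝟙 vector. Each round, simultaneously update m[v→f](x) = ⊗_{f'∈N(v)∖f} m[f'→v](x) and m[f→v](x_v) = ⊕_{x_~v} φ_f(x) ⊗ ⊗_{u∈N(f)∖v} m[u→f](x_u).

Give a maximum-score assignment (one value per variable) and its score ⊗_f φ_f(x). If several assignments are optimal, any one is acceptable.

assignment: (wind=1, sprk=0, rain=0, wet=1, snow=1, cld=1); score = 46656

init: all messages = 𝟙 over 3 values
r1 m[φ0→wind] = [5, 9, 7]
r1 m[φ0→cld] = [3, 9, 4]
r1 m[φ1→wind] = [8, 8, 7]
r1 m[φ1→wet] = [8, 8, 5]
r1 m[φ2→rain] = [9, 6, 9]
r1 m[φ2→wet] = [9, 9, 6]
r1 m[φ3→rain] = [9, 9, 8]
r1 m[φ3→snow] = [7, 9, 9]
r1 m[φ4→sprk] = [9, 3, 5]
r1 m[φ4→snow] = [6, 8, 9]
r1 m[wind→φ0] = [1, 1, 1]
r1 m[wind→φ1] = [1, 1, 1]
r1 m[sprk→φ4] = [1, 1, 1]
r1 m[rain→φ2] = [1, 1, 1]
r1 m[rain→φ3] = [1, 1, 1]
r1 m[wet→φ1] = [1, 1, 1]
r1 m[wet→φ2] = [1, 1, 1]
r1 m[snow→φ3] = [1, 1, 1]
r1 m[snow→φ4] = [1, 1, 1]
r1 m[cld→φ0] = [1, 1, 1]
r2 m[φ0→wind] = [5, 9, 7]
r2 m[φ0→cld] = [3, 9, 4]
r2 m[φ1→wind] = [8, 8, 7]
r2 m[φ1→wet] = [8, 8, 5]
r2 m[φ2→rain] = [9, 6, 9]
r2 m[φ2→wet] = [9, 9, 6]
r2 m[φ3→rain] = [9, 9, 8]
r2 m[φ3→snow] = [7, 9, 9]
r2 m[φ4→sprk] = [9, 3, 5]
r2 m[φ4→snow] = [6, 8, 9]
r2 m[wind→φ0] = [8, 8, 7]
r2 m[wind→φ1] = [5, 9, 7]
r2 m[sprk→φ4] = [1, 1, 1]
r2 m[rain→φ2] = [9, 9, 8]
r2 m[rain→φ3] = [9, 6, 9]
r2 m[wet→φ1] = [9, 9, 6]
r2 m[wet→φ2] = [8, 8, 5]
r2 m[snow→φ3] = [6, 8, 9]
r2 m[snow→φ4] = [7, 9, 9]
r2 m[cld→φ0] = [1, 1, 1]
r3 m[φ0→wind] = [5, 9, 7]
r3 m[φ0→cld] = [21, 72, 32]
r3 m[φ1→wind] = [72, 72, 63]
r3 m[φ1→wet] = [49, 72, 45]
r3 m[φ2→rain] = [72, 40, 72]
r3 m[φ2→wet] = [72, 81, 54]
r3 m[φ3→rain] = [72, 81, 64]
r3 m[φ3→snow] = [63, 81, 54]
r3 m[φ4→sprk] = [81, 21, 36]
r3 m[φ4→snow] = [6, 8, 9]
r3 m[wind→φ0] = [8, 8, 7]
r3 m[wind→φ1] = [5, 9, 7]
r3 m[sprk→φ4] = [1, 1, 1]
r3 m[rain→φ2] = [9, 9, 8]
r3 m[rain→φ3] = [9, 6, 9]
r3 m[wet→φ1] = [9, 9, 6]
r3 m[wet→φ2] = [8, 8, 5]
r3 m[snow→φ3] = [6, 8, 9]
r3 m[snow→φ4] = [7, 9, 9]
r3 m[cld→φ0] = [1, 1, 1]
r4 m[φ0→wind] = [5, 9, 7]
r4 m[φ0→cld] = [21, 72, 32]
r4 m[φ1→wind] = [72, 72, 63]
r4 m[φ1→wet] = [49, 72, 45]
r4 m[φ2→rain] = [72, 40, 72]
r4 m[φ2→wet] = [72, 81, 54]
r4 m[φ3→rain] = [72, 81, 64]
r4 m[φ3→snow] = [63, 81, 54]
r4 m[φ4→sprk] = [81, 21, 36]
r4 m[φ4→snow] = [6, 8, 9]
r4 m[wind→φ0] = [72, 72, 63]
r4 m[wind→φ1] = [5, 9, 7]
r4 m[sprk→φ4] = [1, 1, 1]
r4 m[rain→φ2] = [72, 81, 64]
r4 m[rain→φ3] = [72, 40, 72]
r4 m[wet→φ1] = [72, 81, 54]
r4 m[wet→φ2] = [49, 72, 45]
r4 m[snow→φ3] = [6, 8, 9]
r4 m[snow→φ4] = [63, 81, 54]
r4 m[cld→φ0] = [1, 1, 1]
r5 m[φ0→wind] = [5, 9, 7]
r5 m[φ0→cld] = [189, 648, 288]
r5 m[φ1→wind] = [648, 648, 567]
r5 m[φ1→wet] = [49, 72, 45]
r5 m[φ2→rain] = [648, 360, 504]
r5 m[φ2→wet] = [576, 648, 486]
r5 m[φ3→rain] = [72, 81, 64]
r5 m[φ3→snow] = [504, 648, 360]
r5 m[φ4→sprk] = [648, 189, 324]
r5 m[φ4→snow] = [6, 8, 9]
r5 m[wind→φ0] = [72, 72, 63]
r5 m[wind→φ1] = [5, 9, 7]
r5 m[sprk→φ4] = [1, 1, 1]
r5 m[rain→φ2] = [72, 81, 64]
r5 m[rain→φ3] = [72, 40, 72]
r5 m[wet→φ1] = [72, 81, 54]
r5 m[wet→φ2] = [49, 72, 45]
r5 m[snow→φ3] = [6, 8, 9]
r5 m[snow→φ4] = [63, 81, 54]
r5 m[cld→φ0] = [1, 1, 1]
r6 m[φ0→wind] = [5, 9, 7]
r6 m[φ0→cld] = [189, 648, 288]
r6 m[φ1→wind] = [648, 648, 567]
r6 m[φ1→wet] = [49, 72, 45]
r6 m[φ2→rain] = [648, 360, 504]
r6 m[φ2→wet] = [576, 648, 486]
r6 m[φ3→rain] = [72, 81, 64]
r6 m[φ3→snow] = [504, 648, 360]
r6 m[φ4→sprk] = [648, 189, 324]
r6 m[φ4→snow] = [6, 8, 9]
r6 m[wind→φ0] = [648, 648, 567]
r6 m[wind→φ1] = [5, 9, 7]
r6 m[sprk→φ4] = [1, 1, 1]
r6 m[rain→φ2] = [72, 81, 64]
r6 m[rain→φ3] = [648, 360, 504]
r6 m[wet→φ1] = [576, 648, 486]
r6 m[wet→φ2] = [49, 72, 45]
r6 m[snow→φ3] = [6, 8, 9]
r6 m[snow→φ4] = [504, 648, 360]
r6 m[cld→φ0] = [1, 1, 1]
r7 m[φ0→wind] = [5, 9, 7]
r7 m[φ0→cld] = [1701, 5832, 2592]
r7 m[φ1→wind] = [5184, 5184, 4536]
r7 m[φ1→wet] = [49, 72, 45]
r7 m[φ2→rain] = [648, 360, 504]
r7 m[φ2→wet] = [576, 648, 486]
r7 m[φ3→rain] = [72, 81, 64]
r7 m[φ3→snow] = [3528, 5832, 3240]
r7 m[φ4→sprk] = [5184, 1512, 2592]
r7 m[φ4→snow] = [6, 8, 9]
r7 m[wind→φ0] = [648, 648, 567]
r7 m[wind→φ1] = [5, 9, 7]
r7 m[sprk→φ4] = [1, 1, 1]
r7 m[rain→φ2] = [72, 81, 64]
r7 m[rain→φ3] = [648, 360, 504]
r7 m[wet→φ1] = [576, 648, 486]
r7 m[wet→φ2] = [49, 72, 45]
r7 m[snow→φ3] = [6, 8, 9]
r7 m[snow→φ4] = [504, 648, 360]
r7 m[cld→φ0] = [1, 1, 1]
r8 m[φ0→wind] = [5, 9, 7]
r8 m[φ0→cld] = [1701, 5832, 2592]
r8 m[φ1→wind] = [5184, 5184, 4536]
r8 m[φ1→wet] = [49, 72, 45]
r8 m[φ2→rain] = [648, 360, 504]
r8 m[φ2→wet] = [576, 648, 486]
r8 m[φ3→rain] = [72, 81, 64]
r8 m[φ3→snow] = [3528, 5832, 3240]
r8 m[φ4→sprk] = [5184, 1512, 2592]
r8 m[φ4→snow] = [6, 8, 9]
r8 m[wind→φ0] = [5184, 5184, 4536]
r8 m[wind→φ1] = [5, 9, 7]
r8 m[sprk→φ4] = [1, 1, 1]
r8 m[rain→φ2] = [72, 81, 64]
r8 m[rain→φ3] = [648, 360, 504]
r8 m[wet→φ1] = [576, 648, 486]
r8 m[wet→φ2] = [49, 72, 45]
r8 m[snow→φ3] = [6, 8, 9]
r8 m[snow→φ4] = [3528, 5832, 3240]
r8 m[cld→φ0] = [1, 1, 1]
r9 m[φ0→wind] = [5, 9, 7]
r9 m[φ0→cld] = [13608, 46656, 20736]
r9 m[φ1→wind] = [5184, 5184, 4536]
r9 m[φ1→wet] = [49, 72, 45]
r9 m[φ2→rain] = [648, 360, 504]
r9 m[φ2→wet] = [576, 648, 486]
r9 m[φ3→rain] = [72, 81, 64]
r9 m[φ3→snow] = [3528, 5832, 3240]
r9 m[φ4→sprk] = [46656, 10584, 23328]
r9 m[φ4→snow] = [6, 8, 9]
r9 m[wind→φ0] = [5184, 5184, 4536]
r9 m[wind→φ1] = [5, 9, 7]
r9 m[sprk→φ4] = [1, 1, 1]
r9 m[rain→φ2] = [72, 81, 64]
r9 m[rain→φ3] = [648, 360, 504]
r9 m[wet→φ1] = [576, 648, 486]
r9 m[wet→φ2] = [49, 72, 45]
r9 m[snow→φ3] = [6, 8, 9]
r9 m[snow→φ4] = [3528, 5832, 3240]
r9 m[cld→φ0] = [1, 1, 1]
r10 m[φ0→wind] = [5, 9, 7]
r10 m[φ0→cld] = [13608, 46656, 20736]
r10 m[φ1→wind] = [5184, 5184, 4536]
r10 m[φ1→wet] = [49, 72, 45]
r10 m[φ2→rain] = [648, 360, 504]
r10 m[φ2→wet] = [576, 648, 486]
r10 m[φ3→rain] = [72, 81, 64]
r10 m[φ3→snow] = [3528, 5832, 3240]
r10 m[φ4→sprk] = [46656, 10584, 23328]
r10 m[φ4→snow] = [6, 8, 9]
r10 m[wind→φ0] = [5184, 5184, 4536]
r10 m[wind→φ1] = [5, 9, 7]
r10 m[sprk→φ4] = [1, 1, 1]
r10 m[rain→φ2] = [72, 81, 64]
r10 m[rain→φ3] = [648, 360, 504]
r10 m[wet→φ1] = [576, 648, 486]
r10 m[wet→φ2] = [49, 72, 45]
r10 m[snow→φ3] = [6, 8, 9]
r10 m[snow→φ4] = [3528, 5832, 3240]
r10 m[cld→φ0] = [1, 1, 1]
fixed point reached at round 10
traceback from wind: (wind=1, sprk=0, rain=0, wet=1, snow=1, cld=1), score=46656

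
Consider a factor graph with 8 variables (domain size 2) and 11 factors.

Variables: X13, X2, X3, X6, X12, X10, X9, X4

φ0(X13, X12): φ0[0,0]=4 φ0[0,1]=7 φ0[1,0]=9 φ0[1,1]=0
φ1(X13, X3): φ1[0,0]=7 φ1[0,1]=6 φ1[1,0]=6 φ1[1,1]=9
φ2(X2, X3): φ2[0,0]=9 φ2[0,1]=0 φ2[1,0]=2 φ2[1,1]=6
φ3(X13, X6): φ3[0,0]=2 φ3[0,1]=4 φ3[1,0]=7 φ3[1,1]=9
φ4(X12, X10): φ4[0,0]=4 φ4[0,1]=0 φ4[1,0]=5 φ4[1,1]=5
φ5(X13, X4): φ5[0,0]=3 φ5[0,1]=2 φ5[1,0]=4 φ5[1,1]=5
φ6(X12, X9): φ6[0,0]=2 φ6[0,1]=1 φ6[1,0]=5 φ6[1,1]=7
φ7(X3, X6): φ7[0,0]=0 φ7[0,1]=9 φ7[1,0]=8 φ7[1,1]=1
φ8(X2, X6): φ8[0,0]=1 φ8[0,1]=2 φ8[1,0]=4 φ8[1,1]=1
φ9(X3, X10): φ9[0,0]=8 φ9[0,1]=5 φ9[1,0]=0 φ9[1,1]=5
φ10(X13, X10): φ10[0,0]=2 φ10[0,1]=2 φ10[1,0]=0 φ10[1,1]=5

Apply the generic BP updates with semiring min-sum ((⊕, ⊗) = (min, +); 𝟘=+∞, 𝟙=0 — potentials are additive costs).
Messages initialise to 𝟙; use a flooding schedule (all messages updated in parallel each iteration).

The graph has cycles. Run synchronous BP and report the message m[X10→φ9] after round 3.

message @ round 3 = [4, 2]

init: all messages = 𝟙 over 2 values
r1 m[φ0→X13] = [4, 0]
r1 m[φ0→X12] = [4, 0]
r1 m[φ1→X13] = [6, 6]
r1 m[φ1→X3] = [6, 6]
r1 m[φ2→X2] = [0, 2]
r1 m[φ2→X3] = [2, 0]
r1 m[φ3→X13] = [2, 7]
r1 m[φ3→X6] = [2, 4]
r1 m[φ4→X12] = [0, 5]
r1 m[φ4→X10] = [4, 0]
r1 m[φ5→X13] = [2, 4]
r1 m[φ5→X4] = [3, 2]
r1 m[φ6→X12] = [1, 5]
r1 m[φ6→X9] = [2, 1]
r1 m[φ7→X3] = [0, 1]
r1 m[φ7→X6] = [0, 1]
r1 m[φ8→X2] = [1, 1]
r1 m[φ8→X6] = [1, 1]
r1 m[φ9→X3] = [5, 0]
r1 m[φ9→X10] = [0, 5]
r1 m[φ10→X13] = [2, 0]
r1 m[φ10→X10] = [0, 2]
r1 m[X13→φ0] = [0, 0]
r1 m[X13→φ1] = [0, 0]
r1 m[X13→φ3] = [0, 0]
r1 m[X13→φ5] = [0, 0]
r1 m[X13→φ10] = [0, 0]
r1 m[X2→φ2] = [0, 0]
r1 m[X2→φ8] = [0, 0]
r1 m[X3→φ1] = [0, 0]
r1 m[X3→φ2] = [0, 0]
r1 m[X3→φ7] = [0, 0]
r1 m[X3→φ9] = [0, 0]
r1 m[X6→φ3] = [0, 0]
r1 m[X6→φ7] = [0, 0]
r1 m[X6→φ8] = [0, 0]
r1 m[X12→φ0] = [0, 0]
r1 m[X12→φ4] = [0, 0]
r1 m[X12→φ6] = [0, 0]
r1 m[X10→φ4] = [0, 0]
r1 m[X10→φ9] = [0, 0]
r1 m[X10→φ10] = [0, 0]
r1 m[X9→φ6] = [0, 0]
r1 m[X4→φ5] = [0, 0]
r2 m[φ0→X13] = [4, 0]
r2 m[φ0→X12] = [4, 0]
r2 m[φ1→X13] = [6, 6]
r2 m[φ1→X3] = [6, 6]
r2 m[φ2→X2] = [0, 2]
r2 m[φ2→X3] = [2, 0]
r2 m[φ3→X13] = [2, 7]
r2 m[φ3→X6] = [2, 4]
r2 m[φ4→X12] = [0, 5]
r2 m[φ4→X10] = [4, 0]
r2 m[φ5→X13] = [2, 4]
r2 m[φ5→X4] = [3, 2]
r2 m[φ6→X12] = [1, 5]
r2 m[φ6→X9] = [2, 1]
r2 m[φ7→X3] = [0, 1]
r2 m[φ7→X6] = [0, 1]
r2 m[φ8→X2] = [1, 1]
r2 m[φ8→X6] = [1, 1]
r2 m[φ9→X3] = [5, 0]
r2 m[φ9→X10] = [0, 5]
r2 m[φ10→X13] = [2, 0]
r2 m[φ10→X10] = [0, 2]
r2 m[X13→φ0] = [12, 17]
r2 m[X13→φ1] = [10, 11]
r2 m[X13→φ3] = [14, 10]
r2 m[X13→φ5] = [14, 13]
r2 m[X13→φ10] = [14, 17]
r2 m[X2→φ2] = [1, 1]
r2 m[X2→φ8] = [0, 2]
r2 m[X3→φ1] = [7, 1]
r2 m[X3→φ2] = [11, 7]
r2 m[X3→φ7] = [13, 6]
r2 m[X3→φ9] = [8, 7]
r2 m[X6→φ3] = [1, 2]
r2 m[X6→φ7] = [3, 5]
r2 m[X6→φ8] = [2, 5]
r2 m[X12→φ0] = [1, 10]
r2 m[X12→φ4] = [5, 5]
r2 m[X12→φ6] = [4, 5]
r2 m[X10→φ4] = [0, 7]
r2 m[X10→φ9] = [4, 2]
r2 m[X10→φ10] = [4, 5]
r2 m[X9→φ6] = [0, 0]
r2 m[X4→φ5] = [0, 0]
r3 m[φ0→X13] = [5, 10]
r3 m[φ0→X12] = [16, 17]
r3 m[φ1→X13] = [7, 10]
r3 m[φ1→X3] = [17, 16]
r3 m[φ2→X2] = [7, 13]
r3 m[φ2→X3] = [3, 1]
r3 m[φ3→X13] = [3, 8]
r3 m[φ3→X6] = [16, 18]
r3 m[φ4→X12] = [4, 5]
r3 m[φ4→X10] = [9, 5]
r3 m[φ5→X13] = [2, 4]
r3 m[φ5→X4] = [17, 16]
r3 m[φ6→X12] = [1, 5]
r3 m[φ6→X9] = [6, 5]
r3 m[φ7→X3] = [3, 6]
r3 m[φ7→X6] = [13, 7]
r3 m[φ8→X2] = [3, 6]
r3 m[φ8→X6] = [1, 2]
r3 m[φ9→X3] = [7, 4]
r3 m[φ9→X10] = [7, 12]
r3 m[φ10→X13] = [6, 4]
r3 m[φ10→X10] = [16, 16]
r3 m[X13→φ0] = [12, 17]
r3 m[X13→φ1] = [10, 11]
r3 m[X13→φ3] = [14, 10]
r3 m[X13→φ5] = [14, 13]
r3 m[X13→φ10] = [14, 17]
r3 m[X2→φ2] = [1, 1]
r3 m[X2→φ8] = [0, 2]
r3 m[X3→φ1] = [7, 1]
r3 m[X3→φ2] = [11, 7]
r3 m[X3→φ7] = [13, 6]
r3 m[X3→φ9] = [8, 7]
r3 m[X6→φ3] = [1, 2]
r3 m[X6→φ7] = [3, 5]
r3 m[X6→φ8] = [2, 5]
r3 m[X12→φ0] = [1, 10]
r3 m[X12→φ4] = [5, 5]
r3 m[X12→φ6] = [4, 5]
r3 m[X10→φ4] = [0, 7]
r3 m[X10→φ9] = [4, 2]
r3 m[X10→φ10] = [4, 5]
r3 m[X9→φ6] = [0, 0]
r3 m[X4→φ5] = [0, 0]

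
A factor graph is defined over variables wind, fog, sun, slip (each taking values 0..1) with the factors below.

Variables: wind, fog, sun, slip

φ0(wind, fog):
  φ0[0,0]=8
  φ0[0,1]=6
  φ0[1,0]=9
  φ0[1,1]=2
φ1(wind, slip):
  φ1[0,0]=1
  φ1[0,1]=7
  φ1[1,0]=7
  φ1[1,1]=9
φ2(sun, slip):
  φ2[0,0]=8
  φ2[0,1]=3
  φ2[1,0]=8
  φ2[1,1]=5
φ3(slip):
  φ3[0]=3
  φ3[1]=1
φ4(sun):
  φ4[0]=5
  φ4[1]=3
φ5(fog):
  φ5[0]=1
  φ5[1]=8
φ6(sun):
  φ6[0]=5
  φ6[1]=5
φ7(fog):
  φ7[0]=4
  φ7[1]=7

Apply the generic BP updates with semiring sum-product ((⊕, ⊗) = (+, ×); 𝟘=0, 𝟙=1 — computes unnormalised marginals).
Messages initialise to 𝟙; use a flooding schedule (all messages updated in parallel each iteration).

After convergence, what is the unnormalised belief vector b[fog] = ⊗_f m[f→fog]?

init: all messages = 𝟙 over 2 values
r1 m[φ0→wind] = [14, 11]
r1 m[φ0→fog] = [17, 8]
r1 m[φ1→wind] = [8, 16]
r1 m[φ1→slip] = [8, 16]
r1 m[φ2→sun] = [11, 13]
r1 m[φ2→slip] = [16, 8]
r1 m[φ3→slip] = [3, 1]
r1 m[φ4→sun] = [5, 3]
r1 m[φ5→fog] = [1, 8]
r1 m[φ6→sun] = [5, 5]
r1 m[φ7→fog] = [4, 7]
r1 m[wind→φ0] = [1, 1]
r1 m[wind→φ1] = [1, 1]
r1 m[fog→φ0] = [1, 1]
r1 m[fog→φ5] = [1, 1]
r1 m[fog→φ7] = [1, 1]
r1 m[sun→φ2] = [1, 1]
r1 m[sun→φ4] = [1, 1]
r1 m[sun→φ6] = [1, 1]
r1 m[slip→φ1] = [1, 1]
r1 m[slip→φ2] = [1, 1]
r1 m[slip→φ3] = [1, 1]
r2 m[φ0→wind] = [14, 11]
r2 m[φ0→fog] = [17, 8]
r2 m[φ1→wind] = [8, 16]
r2 m[φ1→slip] = [8, 16]
r2 m[φ2→sun] = [11, 13]
r2 m[φ2→slip] = [16, 8]
r2 m[φ3→slip] = [3, 1]
r2 m[φ4→sun] = [5, 3]
r2 m[φ5→fog] = [1, 8]
r2 m[φ6→sun] = [5, 5]
r2 m[φ7→fog] = [4, 7]
r2 m[wind→φ0] = [8, 16]
r2 m[wind→φ1] = [14, 11]
r2 m[fog→φ0] = [4, 56]
r2 m[fog→φ5] = [68, 56]
r2 m[fog→φ7] = [17, 64]
r2 m[sun→φ2] = [25, 15]
r2 m[sun→φ4] = [55, 65]
r2 m[sun→φ6] = [55, 39]
r2 m[slip→φ1] = [48, 8]
r2 m[slip→φ2] = [24, 16]
r2 m[slip→φ3] = [128, 128]
r3 m[φ0→wind] = [368, 148]
r3 m[φ0→fog] = [208, 80]
r3 m[φ1→wind] = [104, 408]
r3 m[φ1→slip] = [91, 197]
r3 m[φ2→sun] = [240, 272]
r3 m[φ2→slip] = [320, 150]
r3 m[φ3→slip] = [3, 1]
r3 m[φ4→sun] = [5, 3]
r3 m[φ5→fog] = [1, 8]
r3 m[φ6→sun] = [5, 5]
r3 m[φ7→fog] = [4, 7]
r3 m[wind→φ0] = [8, 16]
r3 m[wind→φ1] = [14, 11]
r3 m[fog→φ0] = [4, 56]
r3 m[fog→φ5] = [68, 56]
r3 m[fog→φ7] = [17, 64]
r3 m[sun→φ2] = [25, 15]
r3 m[sun→φ4] = [55, 65]
r3 m[sun→φ6] = [55, 39]
r3 m[slip→φ1] = [48, 8]
r3 m[slip→φ2] = [24, 16]
r3 m[slip→φ3] = [128, 128]
r4 m[φ0→wind] = [368, 148]
r4 m[φ0→fog] = [208, 80]
r4 m[φ1→wind] = [104, 408]
r4 m[φ1→slip] = [91, 197]
r4 m[φ2→sun] = [240, 272]
r4 m[φ2→slip] = [320, 150]
r4 m[φ3→slip] = [3, 1]
r4 m[φ4→sun] = [5, 3]
r4 m[φ5→fog] = [1, 8]
r4 m[φ6→sun] = [5, 5]
r4 m[φ7→fog] = [4, 7]
r4 m[wind→φ0] = [104, 408]
r4 m[wind→φ1] = [368, 148]
r4 m[fog→φ0] = [4, 56]
r4 m[fog→φ5] = [832, 560]
r4 m[fog→φ7] = [208, 640]
r4 m[sun→φ2] = [25, 15]
r4 m[sun→φ4] = [1200, 1360]
r4 m[sun→φ6] = [1200, 816]
r4 m[slip→φ1] = [960, 150]
r4 m[slip→φ2] = [273, 197]
r4 m[slip→φ3] = [29120, 29550]
r5 m[φ0→wind] = [368, 148]
r5 m[φ0→fog] = [4504, 1440]
r5 m[φ1→wind] = [2010, 8070]
r5 m[φ1→slip] = [1404, 3908]
r5 m[φ2→sun] = [2775, 3169]
r5 m[φ2→slip] = [320, 150]
r5 m[φ3→slip] = [3, 1]
r5 m[φ4→sun] = [5, 3]
r5 m[φ5→fog] = [1, 8]
r5 m[φ6→sun] = [5, 5]
r5 m[φ7→fog] = [4, 7]
r5 m[wind→φ0] = [104, 408]
r5 m[wind→φ1] = [368, 148]
r5 m[fog→φ0] = [4, 56]
r5 m[fog→φ5] = [832, 560]
r5 m[fog→φ7] = [208, 640]
r5 m[sun→φ2] = [25, 15]
r5 m[sun→φ4] = [1200, 1360]
r5 m[sun→φ6] = [1200, 816]
r5 m[slip→φ1] = [960, 150]
r5 m[slip→φ2] = [273, 197]
r5 m[slip→φ3] = [29120, 29550]
r6 m[φ0→wind] = [368, 148]
r6 m[φ0→fog] = [4504, 1440]
r6 m[φ1→wind] = [2010, 8070]
r6 m[φ1→slip] = [1404, 3908]
r6 m[φ2→sun] = [2775, 3169]
r6 m[φ2→slip] = [320, 150]
r6 m[φ3→slip] = [3, 1]
r6 m[φ4→sun] = [5, 3]
r6 m[φ5→fog] = [1, 8]
r6 m[φ6→sun] = [5, 5]
r6 m[φ7→fog] = [4, 7]
r6 m[wind→φ0] = [2010, 8070]
r6 m[wind→φ1] = [368, 148]
r6 m[fog→φ0] = [4, 56]
r6 m[fog→φ5] = [18016, 10080]
r6 m[fog→φ7] = [4504, 11520]
r6 m[sun→φ2] = [25, 15]
r6 m[sun→φ4] = [13875, 15845]
r6 m[sun→φ6] = [13875, 9507]
r6 m[slip→φ1] = [960, 150]
r6 m[slip→φ2] = [4212, 3908]
r6 m[slip→φ3] = [449280, 586200]
r7 m[φ0→wind] = [368, 148]
r7 m[φ0→fog] = [88710, 28200]
r7 m[φ1→wind] = [2010, 8070]
r7 m[φ1→slip] = [1404, 3908]
r7 m[φ2→sun] = [45420, 53236]
r7 m[φ2→slip] = [320, 150]
r7 m[φ3→slip] = [3, 1]
r7 m[φ4→sun] = [5, 3]
r7 m[φ5→fog] = [1, 8]
r7 m[φ6→sun] = [5, 5]
r7 m[φ7→fog] = [4, 7]
r7 m[wind→φ0] = [2010, 8070]
r7 m[wind→φ1] = [368, 148]
r7 m[fog→φ0] = [4, 56]
r7 m[fog→φ5] = [18016, 10080]
r7 m[fog→φ7] = [4504, 11520]
r7 m[sun→φ2] = [25, 15]
r7 m[sun→φ4] = [13875, 15845]
r7 m[sun→φ6] = [13875, 9507]
r7 m[slip→φ1] = [960, 150]
r7 m[slip→φ2] = [4212, 3908]
r7 m[slip→φ3] = [449280, 586200]
r8 m[φ0→wind] = [368, 148]
r8 m[φ0→fog] = [88710, 28200]
r8 m[φ1→wind] = [2010, 8070]
r8 m[φ1→slip] = [1404, 3908]
r8 m[φ2→sun] = [45420, 53236]
r8 m[φ2→slip] = [320, 150]
r8 m[φ3→slip] = [3, 1]
r8 m[φ4→sun] = [5, 3]
r8 m[φ5→fog] = [1, 8]
r8 m[φ6→sun] = [5, 5]
r8 m[φ7→fog] = [4, 7]
r8 m[wind→φ0] = [2010, 8070]
r8 m[wind→φ1] = [368, 148]
r8 m[fog→φ0] = [4, 56]
r8 m[fog→φ5] = [354840, 197400]
r8 m[fog→φ7] = [88710, 225600]
r8 m[sun→φ2] = [25, 15]
r8 m[sun→φ4] = [227100, 266180]
r8 m[sun→φ6] = [227100, 159708]
r8 m[slip→φ1] = [960, 150]
r8 m[slip→φ2] = [4212, 3908]
r8 m[slip→φ3] = [449280, 586200]
r9 m[φ0→wind] = [368, 148]
r9 m[φ0→fog] = [88710, 28200]
r9 m[φ1→wind] = [2010, 8070]
r9 m[φ1→slip] = [1404, 3908]
r9 m[φ2→sun] = [45420, 53236]
r9 m[φ2→slip] = [320, 150]
r9 m[φ3→slip] = [3, 1]
r9 m[φ4→sun] = [5, 3]
r9 m[φ5→fog] = [1, 8]
r9 m[φ6→sun] = [5, 5]
r9 m[φ7→fog] = [4, 7]
r9 m[wind→φ0] = [2010, 8070]
r9 m[wind→φ1] = [368, 148]
r9 m[fog→φ0] = [4, 56]
r9 m[fog→φ5] = [354840, 197400]
r9 m[fog→φ7] = [88710, 225600]
r9 m[sun→φ2] = [25, 15]
r9 m[sun→φ4] = [227100, 266180]
r9 m[sun→φ6] = [227100, 159708]
r9 m[slip→φ1] = [960, 150]
r9 m[slip→φ2] = [4212, 3908]
r9 m[slip→φ3] = [449280, 586200]
fixed point reached at round 9
b[fog] = ⊗ incoming = [354840, 1579200]

b[fog] = [354840, 1579200]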